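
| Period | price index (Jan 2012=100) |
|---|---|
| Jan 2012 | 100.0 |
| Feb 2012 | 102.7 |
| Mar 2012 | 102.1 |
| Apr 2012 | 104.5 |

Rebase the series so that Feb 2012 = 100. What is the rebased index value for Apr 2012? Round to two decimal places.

101.75

Rebased(Apr 2012) = 104.5 / 102.7 × 100 = 101.7527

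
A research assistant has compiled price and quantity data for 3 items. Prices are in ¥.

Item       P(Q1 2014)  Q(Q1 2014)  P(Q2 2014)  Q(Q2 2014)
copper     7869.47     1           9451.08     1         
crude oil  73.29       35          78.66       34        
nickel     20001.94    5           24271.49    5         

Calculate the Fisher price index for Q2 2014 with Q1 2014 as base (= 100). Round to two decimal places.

120.94

Laspeyres component (base-period weights):
ΣP(Q2 2014)Q(Q1 2014) = 9451.08×1 + 78.66×35 + 24271.49×5 = 9451.08 + 2753.1 + 121357.45 = 133561.63
ΣP(Q1 2014)Q(Q1 2014) = 7869.47×1 + 73.29×35 + 20001.94×5 = 7869.47 + 2565.15 + 100009.7 = 110444.32
L = 133561.63 / 110444.32 × 100 = 120.9312
Paasche component (current-period weights):
ΣP(Q2 2014)Q(Q2 2014) = 9451.08×1 + 78.66×34 + 24271.49×5 = 9451.08 + 2674.44 + 121357.45 = 133482.97
ΣP(Q1 2014)Q(Q2 2014) = 7869.47×1 + 73.29×34 + 20001.94×5 = 7869.47 + 2491.86 + 100009.7 = 110371.03
P = 133482.97 / 110371.03 × 100 = 120.9402
Fisher = √(L × P) = √(120.9312 × 120.9402) = 120.9357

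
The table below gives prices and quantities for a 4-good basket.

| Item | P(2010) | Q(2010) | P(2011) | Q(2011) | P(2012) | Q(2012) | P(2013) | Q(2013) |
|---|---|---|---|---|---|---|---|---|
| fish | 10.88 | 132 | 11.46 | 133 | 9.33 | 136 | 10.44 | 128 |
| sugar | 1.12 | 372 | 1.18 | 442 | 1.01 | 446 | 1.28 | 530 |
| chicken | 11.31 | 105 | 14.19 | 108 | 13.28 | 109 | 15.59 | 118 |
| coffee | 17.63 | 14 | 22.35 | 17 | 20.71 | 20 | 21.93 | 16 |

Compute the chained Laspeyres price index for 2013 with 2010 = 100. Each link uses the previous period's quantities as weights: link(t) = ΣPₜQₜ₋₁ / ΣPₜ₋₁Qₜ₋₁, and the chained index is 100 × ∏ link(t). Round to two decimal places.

Link 2010→2011:
ΣP(2011)Q(2010) = 11.46×132 + 1.18×372 + 14.19×105 + 22.35×14 = 1512.72 + 438.96 + 1489.95 + 312.9 = 3754.53
ΣP(2010)Q(2010) = 10.88×132 + 1.12×372 + 11.31×105 + 17.63×14 = 1436.16 + 416.64 + 1187.55 + 246.82 = 3287.17
link = 3754.53/3287.17 = 1.142177
Link 2011→2012:
ΣP(2012)Q(2011) = 9.33×133 + 1.01×442 + 13.28×108 + 20.71×17 = 1240.89 + 446.42 + 1434.24 + 352.07 = 3473.62
ΣP(2011)Q(2011) = 11.46×133 + 1.18×442 + 14.19×108 + 22.35×17 = 1524.18 + 521.56 + 1532.52 + 379.95 = 3958.21
link = 3473.62/3958.21 = 0.877573
Link 2012→2013:
ΣP(2013)Q(2012) = 10.44×136 + 1.28×446 + 15.59×109 + 21.93×20 = 1419.84 + 570.88 + 1699.31 + 438.6 = 4128.63
ΣP(2012)Q(2012) = 9.33×136 + 1.01×446 + 13.28×109 + 20.71×20 = 1268.88 + 450.46 + 1447.52 + 414.2 = 3581.06
link = 4128.63/3581.06 = 1.152907
Chained index = 100 × 1.142177 × 0.877573 × 1.152907 = 115.5610

115.56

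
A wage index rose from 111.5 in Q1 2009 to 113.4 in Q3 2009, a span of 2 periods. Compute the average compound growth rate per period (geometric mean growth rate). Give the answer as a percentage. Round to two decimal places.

Growth factor = (113.4/111.5)^(1/2) = (1.017040)^(1/2) = 1.008484
Growth rate = 1.008484 − 1 = 0.008484 = 0.8484%

0.85%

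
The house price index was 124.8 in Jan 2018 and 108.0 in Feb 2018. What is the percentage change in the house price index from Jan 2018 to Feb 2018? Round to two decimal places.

-13.46%

Change = (108.0 − 124.8) / 124.8 × 100
       = -16.8 / 124.8 × 100 = -13.4615%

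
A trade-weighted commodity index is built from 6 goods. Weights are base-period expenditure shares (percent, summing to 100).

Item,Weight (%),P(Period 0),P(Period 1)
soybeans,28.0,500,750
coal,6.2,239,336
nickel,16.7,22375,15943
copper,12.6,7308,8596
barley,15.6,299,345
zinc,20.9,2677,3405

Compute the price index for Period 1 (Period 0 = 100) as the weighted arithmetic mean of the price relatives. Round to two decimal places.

122.02

soybeans: 28.0 × (750/500) = 28.0 × 1.500000 = 42.0000
coal: 6.2 × (336/239) = 6.2 × 1.405858 = 8.7163
nickel: 16.7 × (15943/22375) = 16.7 × 0.712536 = 11.8994
copper: 12.6 × (8596/7308) = 12.6 × 1.176245 = 14.8207
barley: 15.6 × (345/299) = 15.6 × 1.153846 = 18.0000
zinc: 20.9 × (3405/2677) = 20.9 × 1.271946 = 26.5837
Index = Σ wᵢ·(p₁ᵢ/p₀ᵢ) = 42.0000 + 8.7163 + 11.8994 + 14.8207 + 18.0000 + 26.5837 = 122.0200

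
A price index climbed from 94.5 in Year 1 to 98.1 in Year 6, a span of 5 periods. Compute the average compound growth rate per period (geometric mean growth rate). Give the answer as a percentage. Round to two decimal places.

Growth factor = (98.1/94.5)^(1/5) = (1.038095)^(1/5) = 1.007506
Growth rate = 1.007506 − 1 = 0.007506 = 0.7506%

0.75%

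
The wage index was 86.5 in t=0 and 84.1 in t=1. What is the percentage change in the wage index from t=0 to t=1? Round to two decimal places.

-2.77%

Change = (84.1 − 86.5) / 86.5 × 100
       = -2.4 / 86.5 × 100 = -2.7746%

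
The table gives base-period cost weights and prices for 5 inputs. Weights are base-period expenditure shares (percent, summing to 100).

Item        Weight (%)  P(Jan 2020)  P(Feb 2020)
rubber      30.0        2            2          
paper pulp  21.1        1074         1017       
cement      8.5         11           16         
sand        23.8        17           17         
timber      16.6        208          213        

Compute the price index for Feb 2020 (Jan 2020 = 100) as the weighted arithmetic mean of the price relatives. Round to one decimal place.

rubber: 30.0 × (2/2) = 30.0 × 1.000000 = 30.0000
paper pulp: 21.1 × (1017/1074) = 21.1 × 0.946927 = 19.9802
cement: 8.5 × (16/11) = 8.5 × 1.454545 = 12.3636
sand: 23.8 × (17/17) = 23.8 × 1.000000 = 23.8000
timber: 16.6 × (213/208) = 16.6 × 1.024038 = 16.9990
Index = Σ wᵢ·(p₁ᵢ/p₀ᵢ) = 30.0000 + 19.9802 + 12.3636 + 23.8000 + 16.9990 = 103.1428

103.1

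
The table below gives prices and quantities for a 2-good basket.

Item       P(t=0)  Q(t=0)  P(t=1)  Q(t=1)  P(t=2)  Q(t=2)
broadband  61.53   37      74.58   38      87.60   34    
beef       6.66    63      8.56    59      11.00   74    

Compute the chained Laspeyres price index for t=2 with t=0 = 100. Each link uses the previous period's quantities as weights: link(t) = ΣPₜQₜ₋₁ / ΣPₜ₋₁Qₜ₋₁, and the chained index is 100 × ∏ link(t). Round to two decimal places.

Link t=0→t=1:
ΣP(t=1)Q(t=0) = 74.58×37 + 8.56×63 = 2759.46 + 539.28 = 3298.74
ΣP(t=0)Q(t=0) = 61.53×37 + 6.66×63 = 2276.61 + 419.58 = 2696.19
link = 3298.74/2696.19 = 1.223482
Link t=1→t=2:
ΣP(t=2)Q(t=1) = 87.60×38 + 11.00×59 = 3328.8 + 649 = 3977.8
ΣP(t=1)Q(t=1) = 74.58×38 + 8.56×59 = 2834.04 + 505.04 = 3339.08
link = 3977.8/3339.08 = 1.191286
Chained index = 100 × 1.223482 × 1.191286 = 145.7517

145.75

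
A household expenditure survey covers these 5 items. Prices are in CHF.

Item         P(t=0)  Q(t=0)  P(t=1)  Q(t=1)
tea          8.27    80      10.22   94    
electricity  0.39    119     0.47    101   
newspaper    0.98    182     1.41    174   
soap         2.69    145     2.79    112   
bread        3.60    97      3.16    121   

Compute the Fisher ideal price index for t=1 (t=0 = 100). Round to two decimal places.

113.13

Laspeyres component (base-period weights):
ΣP(t=1)Q(t=0) = 10.22×80 + 0.47×119 + 1.41×182 + 2.79×145 + 3.16×97 = 817.6 + 55.93 + 256.62 + 404.55 + 306.52 = 1841.22
ΣP(t=0)Q(t=0) = 8.27×80 + 0.39×119 + 0.98×182 + 2.69×145 + 3.60×97 = 661.6 + 46.41 + 178.36 + 390.05 + 349.2 = 1625.62
L = 1841.22 / 1625.62 × 100 = 113.2626
Paasche component (current-period weights):
ΣP(t=1)Q(t=1) = 10.22×94 + 0.47×101 + 1.41×174 + 2.79×112 + 3.16×121 = 960.68 + 47.47 + 245.34 + 312.48 + 382.36 = 1948.33
ΣP(t=0)Q(t=1) = 8.27×94 + 0.39×101 + 0.98×174 + 2.69×112 + 3.60×121 = 777.38 + 39.39 + 170.52 + 301.28 + 435.6 = 1724.17
P = 1948.33 / 1724.17 × 100 = 113.0010
Fisher = √(L × P) = √(113.2626 × 113.0010) = 113.1318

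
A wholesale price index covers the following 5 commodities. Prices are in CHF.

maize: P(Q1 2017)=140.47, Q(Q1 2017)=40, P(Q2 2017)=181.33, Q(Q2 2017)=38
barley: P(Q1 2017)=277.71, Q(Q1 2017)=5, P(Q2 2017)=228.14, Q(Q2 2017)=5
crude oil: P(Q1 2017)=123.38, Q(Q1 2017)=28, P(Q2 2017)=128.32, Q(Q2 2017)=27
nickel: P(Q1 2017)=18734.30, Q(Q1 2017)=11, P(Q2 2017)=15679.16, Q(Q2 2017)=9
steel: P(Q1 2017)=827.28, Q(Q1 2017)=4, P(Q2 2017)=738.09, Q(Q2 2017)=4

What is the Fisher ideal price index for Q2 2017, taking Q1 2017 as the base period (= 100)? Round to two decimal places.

Laspeyres component (base-period weights):
ΣP(Q2 2017)Q(Q1 2017) = 181.33×40 + 228.14×5 + 128.32×28 + 15679.16×11 + 738.09×4 = 7253.2 + 1140.7 + 3592.96 + 172470.76 + 2952.36 = 187409.98
ΣP(Q1 2017)Q(Q1 2017) = 140.47×40 + 277.71×5 + 123.38×28 + 18734.30×11 + 827.28×4 = 5618.8 + 1388.55 + 3454.64 + 206077.3 + 3309.12 = 219848.41
L = 187409.98 / 219848.41 × 100 = 85.2451
Paasche component (current-period weights):
ΣP(Q2 2017)Q(Q2 2017) = 181.33×38 + 228.14×5 + 128.32×27 + 15679.16×9 + 738.09×4 = 6890.54 + 1140.7 + 3464.64 + 141112.44 + 2952.36 = 155560.68
ΣP(Q1 2017)Q(Q2 2017) = 140.47×38 + 277.71×5 + 123.38×27 + 18734.30×9 + 827.28×4 = 5337.86 + 1388.55 + 3331.26 + 168608.7 + 3309.12 = 181975.49
P = 155560.68 / 181975.49 × 100 = 85.4844
Fisher = √(L × P) = √(85.2451 × 85.4844) = 85.3647

85.36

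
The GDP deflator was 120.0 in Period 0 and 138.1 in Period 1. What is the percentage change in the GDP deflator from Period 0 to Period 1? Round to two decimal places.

Change = (138.1 − 120.0) / 120.0 × 100
       = 18.1 / 120.0 × 100 = 15.0833%

15.08%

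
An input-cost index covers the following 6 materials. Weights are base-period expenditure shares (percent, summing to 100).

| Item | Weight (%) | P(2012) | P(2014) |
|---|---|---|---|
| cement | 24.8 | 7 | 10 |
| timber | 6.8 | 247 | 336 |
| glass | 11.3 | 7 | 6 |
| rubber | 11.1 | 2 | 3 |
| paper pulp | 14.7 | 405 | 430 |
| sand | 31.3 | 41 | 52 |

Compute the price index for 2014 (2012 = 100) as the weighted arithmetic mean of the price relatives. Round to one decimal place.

126.3

cement: 24.8 × (10/7) = 24.8 × 1.428571 = 35.4286
timber: 6.8 × (336/247) = 6.8 × 1.360324 = 9.2502
glass: 11.3 × (6/7) = 11.3 × 0.857143 = 9.6857
rubber: 11.1 × (3/2) = 11.1 × 1.500000 = 16.6500
paper pulp: 14.7 × (430/405) = 14.7 × 1.061728 = 15.6074
sand: 31.3 × (52/41) = 31.3 × 1.268293 = 39.6976
Index = Σ wᵢ·(p₁ᵢ/p₀ᵢ) = 35.4286 + 9.2502 + 9.6857 + 16.6500 + 15.6074 + 39.6976 = 126.3195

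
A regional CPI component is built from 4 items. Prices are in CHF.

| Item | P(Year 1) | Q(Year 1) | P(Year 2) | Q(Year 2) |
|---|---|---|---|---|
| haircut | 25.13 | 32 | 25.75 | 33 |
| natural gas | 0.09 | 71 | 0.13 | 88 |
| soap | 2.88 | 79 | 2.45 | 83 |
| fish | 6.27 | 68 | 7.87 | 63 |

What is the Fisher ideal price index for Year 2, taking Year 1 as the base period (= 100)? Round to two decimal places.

106.36

Laspeyres component (base-period weights):
ΣP(Year 2)Q(Year 1) = 25.75×32 + 0.13×71 + 2.45×79 + 7.87×68 = 824 + 9.23 + 193.55 + 535.16 = 1561.94
ΣP(Year 1)Q(Year 1) = 25.13×32 + 0.09×71 + 2.88×79 + 6.27×68 = 804.16 + 6.39 + 227.52 + 426.36 = 1464.43
L = 1561.94 / 1464.43 × 100 = 106.6586
Paasche component (current-period weights):
ΣP(Year 2)Q(Year 2) = 25.75×33 + 0.13×88 + 2.45×83 + 7.87×63 = 849.75 + 11.44 + 203.35 + 495.81 = 1560.35
ΣP(Year 1)Q(Year 2) = 25.13×33 + 0.09×88 + 2.88×83 + 6.27×63 = 829.29 + 7.92 + 239.04 + 395.01 = 1471.26
P = 1560.35 / 1471.26 × 100 = 106.0554
Fisher = √(L × P) = √(106.6586 × 106.0554) = 106.3565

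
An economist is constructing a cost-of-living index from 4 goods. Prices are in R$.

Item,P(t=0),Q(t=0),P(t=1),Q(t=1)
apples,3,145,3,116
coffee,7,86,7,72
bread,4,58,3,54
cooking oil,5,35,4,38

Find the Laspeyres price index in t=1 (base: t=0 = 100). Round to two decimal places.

93.56

Laspeyres price index uses base-period quantities as weights.
ΣP(t=1)·Q(t=0) = 3×145 + 7×86 + 3×58 + 4×35 = 435 + 602 + 174 + 140 = 1351
ΣP(t=0)·Q(t=0) = 3×145 + 7×86 + 4×58 + 5×35 = 435 + 602 + 232 + 175 = 1444
Index = 1351 / 1444 × 100 = 93.5596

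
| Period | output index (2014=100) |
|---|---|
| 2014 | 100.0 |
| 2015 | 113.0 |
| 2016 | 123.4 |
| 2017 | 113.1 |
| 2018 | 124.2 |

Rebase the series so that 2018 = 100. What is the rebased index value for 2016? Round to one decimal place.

Rebased(2016) = 123.4 / 124.2 × 100 = 99.3559

99.4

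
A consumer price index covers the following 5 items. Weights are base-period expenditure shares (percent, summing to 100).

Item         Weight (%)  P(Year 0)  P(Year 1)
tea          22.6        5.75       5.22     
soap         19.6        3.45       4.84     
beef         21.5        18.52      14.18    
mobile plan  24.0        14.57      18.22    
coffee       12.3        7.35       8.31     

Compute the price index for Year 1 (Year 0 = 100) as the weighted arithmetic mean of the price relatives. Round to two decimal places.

tea: 22.6 × (5.22/5.75) = 22.6 × 0.907826 = 20.5169
soap: 19.6 × (4.84/3.45) = 19.6 × 1.402899 = 27.4968
beef: 21.5 × (14.18/18.52) = 21.5 × 0.765659 = 16.4617
mobile plan: 24.0 × (18.22/14.57) = 24.0 × 1.250515 = 30.0124
coffee: 12.3 × (8.31/7.35) = 12.3 × 1.130612 = 13.9065
Index = Σ wᵢ·(p₁ᵢ/p₀ᵢ) = 20.5169 + 27.4968 + 16.4617 + 30.0124 + 13.9065 = 108.3942

108.39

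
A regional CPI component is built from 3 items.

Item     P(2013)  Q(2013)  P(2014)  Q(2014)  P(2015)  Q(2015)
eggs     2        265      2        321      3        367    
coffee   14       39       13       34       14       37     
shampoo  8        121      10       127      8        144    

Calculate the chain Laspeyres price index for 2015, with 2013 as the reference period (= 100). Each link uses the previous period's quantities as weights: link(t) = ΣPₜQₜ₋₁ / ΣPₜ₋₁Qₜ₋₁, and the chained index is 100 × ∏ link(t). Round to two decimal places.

114.65

Link 2013→2014:
ΣP(2014)Q(2013) = 2×265 + 13×39 + 10×121 = 530 + 507 + 1210 = 2247
ΣP(2013)Q(2013) = 2×265 + 14×39 + 8×121 = 530 + 546 + 968 = 2044
link = 2247/2044 = 1.099315
Link 2014→2015:
ΣP(2015)Q(2014) = 3×321 + 14×34 + 8×127 = 963 + 476 + 1016 = 2455
ΣP(2014)Q(2014) = 2×321 + 13×34 + 10×127 = 642 + 442 + 1270 = 2354
link = 2455/2354 = 1.042906
Chained index = 100 × 1.099315 × 1.042906 = 114.6482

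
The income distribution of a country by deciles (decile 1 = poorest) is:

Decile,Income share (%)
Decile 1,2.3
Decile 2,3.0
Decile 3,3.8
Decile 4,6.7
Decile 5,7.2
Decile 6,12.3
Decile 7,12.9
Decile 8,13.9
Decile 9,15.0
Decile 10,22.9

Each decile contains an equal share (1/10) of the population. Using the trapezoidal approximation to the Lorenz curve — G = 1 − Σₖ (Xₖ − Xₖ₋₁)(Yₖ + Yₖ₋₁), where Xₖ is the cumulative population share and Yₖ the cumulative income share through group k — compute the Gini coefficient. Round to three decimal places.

Cumulative income shares Yₖ: 0.0230, 0.0530, 0.0910, 0.1580, 0.2300, 0.3530, 0.4820, 0.6210, 0.7710, 1.0000
Σ (Xₖ−Xₖ₋₁)(Yₖ+Yₖ₋₁) = (1/10)(0.0230+0.0000) + (1/10)(0.0530+0.0230) + (1/10)(0.0910+0.0530) + (1/10)(0.1580+0.0910) + (1/10)(0.2300+0.1580) + (1/10)(0.3530+0.2300) + (1/10)(0.4820+0.3530) + (1/10)(0.6210+0.4820) + (1/10)(0.7710+0.6210) + (1/10)(1.0000+0.7710)
  = 0.0023 + 0.0076 + 0.0144 + 0.0249 + 0.0388 + 0.0583 + 0.0835 + 0.1103 + 0.1392 + 0.1771 = 0.6564
G = 1 − 0.6564 = 0.3436

0.344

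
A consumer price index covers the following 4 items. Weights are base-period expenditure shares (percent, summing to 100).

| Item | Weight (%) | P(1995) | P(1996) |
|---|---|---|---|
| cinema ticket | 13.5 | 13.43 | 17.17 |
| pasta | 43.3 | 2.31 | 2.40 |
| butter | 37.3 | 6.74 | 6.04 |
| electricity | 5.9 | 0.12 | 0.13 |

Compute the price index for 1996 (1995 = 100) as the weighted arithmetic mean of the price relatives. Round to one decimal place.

cinema ticket: 13.5 × (17.17/13.43) = 13.5 × 1.278481 = 17.2595
pasta: 43.3 × (2.40/2.31) = 43.3 × 1.038961 = 44.9870
butter: 37.3 × (6.04/6.74) = 37.3 × 0.896142 = 33.4261
electricity: 5.9 × (0.13/0.12) = 5.9 × 1.083333 = 6.3917
Index = Σ wᵢ·(p₁ᵢ/p₀ᵢ) = 17.2595 + 44.9870 + 33.4261 + 6.3917 = 102.0643

102.1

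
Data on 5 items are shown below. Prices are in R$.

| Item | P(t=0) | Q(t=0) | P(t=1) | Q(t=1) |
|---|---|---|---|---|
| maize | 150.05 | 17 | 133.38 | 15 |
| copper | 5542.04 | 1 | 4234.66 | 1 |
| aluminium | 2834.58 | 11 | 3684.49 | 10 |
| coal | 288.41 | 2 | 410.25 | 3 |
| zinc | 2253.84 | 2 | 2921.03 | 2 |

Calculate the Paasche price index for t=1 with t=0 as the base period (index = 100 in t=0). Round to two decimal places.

120.82

Paasche price index uses current-period quantities as weights.
ΣP(t=1)·Q(t=1) = 133.38×15 + 4234.66×1 + 3684.49×10 + 410.25×3 + 2921.03×2 = 2000.7 + 4234.66 + 36844.9 + 1230.75 + 5842.06 = 50153.07
ΣP(t=0)·Q(t=1) = 150.05×15 + 5542.04×1 + 2834.58×10 + 288.41×3 + 2253.84×2 = 2250.75 + 5542.04 + 28345.8 + 865.23 + 4507.68 = 41511.5
Index = 50153.07 / 41511.5 × 100 = 120.8173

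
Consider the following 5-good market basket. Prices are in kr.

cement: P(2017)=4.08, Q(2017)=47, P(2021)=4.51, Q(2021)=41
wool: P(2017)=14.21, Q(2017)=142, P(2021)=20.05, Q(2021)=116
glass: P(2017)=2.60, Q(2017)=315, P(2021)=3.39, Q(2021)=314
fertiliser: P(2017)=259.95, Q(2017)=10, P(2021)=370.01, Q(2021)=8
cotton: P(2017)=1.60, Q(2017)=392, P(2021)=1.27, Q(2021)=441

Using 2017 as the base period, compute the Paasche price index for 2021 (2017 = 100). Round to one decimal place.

Paasche price index uses current-period quantities as weights.
ΣP(2021)·Q(2021) = 4.51×41 + 20.05×116 + 3.39×314 + 370.01×8 + 1.27×441 = 184.91 + 2325.8 + 1064.46 + 2960.08 + 560.07 = 7095.32
ΣP(2017)·Q(2021) = 4.08×41 + 14.21×116 + 2.60×314 + 259.95×8 + 1.60×441 = 167.28 + 1648.36 + 816.4 + 2079.6 + 705.6 = 5417.24
Index = 7095.32 / 5417.24 × 100 = 130.9767

131.0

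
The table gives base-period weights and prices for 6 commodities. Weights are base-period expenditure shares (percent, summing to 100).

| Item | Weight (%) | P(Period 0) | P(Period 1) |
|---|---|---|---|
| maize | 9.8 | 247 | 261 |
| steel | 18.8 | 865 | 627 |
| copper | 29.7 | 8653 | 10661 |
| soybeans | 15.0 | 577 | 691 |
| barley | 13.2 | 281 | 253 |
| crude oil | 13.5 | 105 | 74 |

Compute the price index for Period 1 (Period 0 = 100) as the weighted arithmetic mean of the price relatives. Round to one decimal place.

maize: 9.8 × (261/247) = 9.8 × 1.056680 = 10.3555
steel: 18.8 × (627/865) = 18.8 × 0.724855 = 13.6273
copper: 29.7 × (10661/8653) = 29.7 × 1.232058 = 36.5921
soybeans: 15.0 × (691/577) = 15.0 × 1.197574 = 17.9636
barley: 13.2 × (253/281) = 13.2 × 0.900356 = 11.8847
crude oil: 13.5 × (74/105) = 13.5 × 0.704762 = 9.5143
Index = Σ wᵢ·(p₁ᵢ/p₀ᵢ) = 10.3555 + 13.6273 + 36.5921 + 17.9636 + 11.8847 + 9.5143 = 99.9375

99.9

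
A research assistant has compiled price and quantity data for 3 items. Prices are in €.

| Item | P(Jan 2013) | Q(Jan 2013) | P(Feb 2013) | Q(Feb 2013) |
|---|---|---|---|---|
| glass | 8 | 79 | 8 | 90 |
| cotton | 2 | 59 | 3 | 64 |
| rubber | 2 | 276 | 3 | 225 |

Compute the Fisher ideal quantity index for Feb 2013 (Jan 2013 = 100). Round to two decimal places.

98.31

Laspeyres component (base-period weights):
ΣP(Jan 2013)Q(Feb 2013) = 8×90 + 2×64 + 2×225 = 720 + 128 + 450 = 1298
ΣP(Jan 2013)Q(Jan 2013) = 8×79 + 2×59 + 2×276 = 632 + 118 + 552 = 1302
L = 1298 / 1302 × 100 = 99.6928
Paasche component (current-period weights):
ΣP(Feb 2013)Q(Feb 2013) = 8×90 + 3×64 + 3×225 = 720 + 192 + 675 = 1587
ΣP(Feb 2013)Q(Jan 2013) = 8×79 + 3×59 + 3×276 = 632 + 177 + 828 = 1637
P = 1587 / 1637 × 100 = 96.9456
Fisher = √(L × P) = √(99.6928 × 96.9456) = 98.3096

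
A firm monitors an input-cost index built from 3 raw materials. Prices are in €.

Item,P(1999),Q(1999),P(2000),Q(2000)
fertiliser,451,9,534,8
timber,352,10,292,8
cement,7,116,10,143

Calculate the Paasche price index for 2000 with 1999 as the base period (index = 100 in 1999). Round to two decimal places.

108.26

Paasche price index uses current-period quantities as weights.
ΣP(2000)·Q(2000) = 534×8 + 292×8 + 10×143 = 4272 + 2336 + 1430 = 8038
ΣP(1999)·Q(2000) = 451×8 + 352×8 + 7×143 = 3608 + 2816 + 1001 = 7425
Index = 8038 / 7425 × 100 = 108.2559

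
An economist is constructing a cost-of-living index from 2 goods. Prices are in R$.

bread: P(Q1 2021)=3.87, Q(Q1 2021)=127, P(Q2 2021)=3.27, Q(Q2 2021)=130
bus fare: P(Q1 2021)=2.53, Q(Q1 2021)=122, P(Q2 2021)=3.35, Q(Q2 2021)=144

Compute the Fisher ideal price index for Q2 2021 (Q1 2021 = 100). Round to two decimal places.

103.80

Laspeyres component (base-period weights):
ΣP(Q2 2021)Q(Q1 2021) = 3.27×127 + 3.35×122 = 415.29 + 408.7 = 823.99
ΣP(Q1 2021)Q(Q1 2021) = 3.87×127 + 2.53×122 = 491.49 + 308.66 = 800.15
L = 823.99 / 800.15 × 100 = 102.9794
Paasche component (current-period weights):
ΣP(Q2 2021)Q(Q2 2021) = 3.27×130 + 3.35×144 = 425.1 + 482.4 = 907.5
ΣP(Q1 2021)Q(Q2 2021) = 3.87×130 + 2.53×144 = 503.1 + 364.32 = 867.42
P = 907.5 / 867.42 × 100 = 104.6206
Fisher = √(L × P) = √(102.9794 × 104.6206) = 103.7968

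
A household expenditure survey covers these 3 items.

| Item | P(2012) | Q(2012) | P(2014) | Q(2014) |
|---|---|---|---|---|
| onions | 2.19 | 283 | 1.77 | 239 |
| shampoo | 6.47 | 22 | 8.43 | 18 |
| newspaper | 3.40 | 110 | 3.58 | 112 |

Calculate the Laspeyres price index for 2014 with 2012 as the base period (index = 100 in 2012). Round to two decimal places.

Laspeyres price index uses base-period quantities as weights.
ΣP(2014)·Q(2012) = 1.77×283 + 8.43×22 + 3.58×110 = 500.91 + 185.46 + 393.8 = 1080.17
ΣP(2012)·Q(2012) = 2.19×283 + 6.47×22 + 3.40×110 = 619.77 + 142.34 + 374 = 1136.11
Index = 1080.17 / 1136.11 × 100 = 95.0762

95.08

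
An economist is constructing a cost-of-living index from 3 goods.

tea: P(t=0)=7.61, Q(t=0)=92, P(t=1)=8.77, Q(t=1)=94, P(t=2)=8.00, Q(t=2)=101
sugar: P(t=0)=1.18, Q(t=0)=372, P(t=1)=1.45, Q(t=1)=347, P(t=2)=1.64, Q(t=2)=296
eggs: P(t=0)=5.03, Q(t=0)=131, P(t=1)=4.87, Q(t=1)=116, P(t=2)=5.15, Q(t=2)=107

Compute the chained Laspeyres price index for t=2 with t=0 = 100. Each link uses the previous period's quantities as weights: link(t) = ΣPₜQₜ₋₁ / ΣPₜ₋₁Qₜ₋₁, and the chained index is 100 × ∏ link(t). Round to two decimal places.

111.87

Link t=0→t=1:
ΣP(t=1)Q(t=0) = 8.77×92 + 1.45×372 + 4.87×131 = 806.84 + 539.4 + 637.97 = 1984.21
ΣP(t=0)Q(t=0) = 7.61×92 + 1.18×372 + 5.03×131 = 700.12 + 438.96 + 658.93 = 1798.01
link = 1984.21/1798.01 = 1.103559
Link t=1→t=2:
ΣP(t=2)Q(t=1) = 8.00×94 + 1.64×347 + 5.15×116 = 752 + 569.08 + 597.4 = 1918.48
ΣP(t=1)Q(t=1) = 8.77×94 + 1.45×347 + 4.87×116 = 824.38 + 503.15 + 564.92 = 1892.45
link = 1918.48/1892.45 = 1.013755
Chained index = 100 × 1.103559 × 1.013755 = 111.8738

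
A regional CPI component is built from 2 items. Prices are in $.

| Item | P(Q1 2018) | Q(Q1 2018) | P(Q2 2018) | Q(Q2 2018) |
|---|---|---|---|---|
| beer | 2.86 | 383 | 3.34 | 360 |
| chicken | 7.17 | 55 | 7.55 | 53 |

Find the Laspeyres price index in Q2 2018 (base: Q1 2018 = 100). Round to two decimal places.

113.74

Laspeyres price index uses base-period quantities as weights.
ΣP(Q2 2018)·Q(Q1 2018) = 3.34×383 + 7.55×55 = 1279.22 + 415.25 = 1694.47
ΣP(Q1 2018)·Q(Q1 2018) = 2.86×383 + 7.17×55 = 1095.38 + 394.35 = 1489.73
Index = 1694.47 / 1489.73 × 100 = 113.7434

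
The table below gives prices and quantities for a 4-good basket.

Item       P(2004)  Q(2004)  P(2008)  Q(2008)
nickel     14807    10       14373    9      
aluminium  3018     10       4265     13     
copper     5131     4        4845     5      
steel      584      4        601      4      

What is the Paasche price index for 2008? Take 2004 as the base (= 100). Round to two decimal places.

Paasche price index uses current-period quantities as weights.
ΣP(2008)·Q(2008) = 14373×9 + 4265×13 + 4845×5 + 601×4 = 129357 + 55445 + 24225 + 2404 = 211431
ΣP(2004)·Q(2008) = 14807×9 + 3018×13 + 5131×5 + 584×4 = 133263 + 39234 + 25655 + 2336 = 200488
Index = 211431 / 200488 × 100 = 105.4582

105.46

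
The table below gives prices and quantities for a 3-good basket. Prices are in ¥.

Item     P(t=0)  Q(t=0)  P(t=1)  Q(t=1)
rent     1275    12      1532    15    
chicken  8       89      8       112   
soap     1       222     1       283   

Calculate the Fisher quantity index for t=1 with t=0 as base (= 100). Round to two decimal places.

Laspeyres component (base-period weights):
ΣP(t=0)Q(t=1) = 1275×15 + 8×112 + 1×283 = 19125 + 896 + 283 = 20304
ΣP(t=0)Q(t=0) = 1275×12 + 8×89 + 1×222 = 15300 + 712 + 222 = 16234
L = 20304 / 16234 × 100 = 125.0708
Paasche component (current-period weights):
ΣP(t=1)Q(t=1) = 1532×15 + 8×112 + 1×283 = 22980 + 896 + 283 = 24159
ΣP(t=1)Q(t=0) = 1532×12 + 8×89 + 1×222 = 18384 + 712 + 222 = 19318
P = 24159 / 19318 × 100 = 125.0595
Fisher = √(L × P) = √(125.0708 × 125.0595) = 125.0652

125.07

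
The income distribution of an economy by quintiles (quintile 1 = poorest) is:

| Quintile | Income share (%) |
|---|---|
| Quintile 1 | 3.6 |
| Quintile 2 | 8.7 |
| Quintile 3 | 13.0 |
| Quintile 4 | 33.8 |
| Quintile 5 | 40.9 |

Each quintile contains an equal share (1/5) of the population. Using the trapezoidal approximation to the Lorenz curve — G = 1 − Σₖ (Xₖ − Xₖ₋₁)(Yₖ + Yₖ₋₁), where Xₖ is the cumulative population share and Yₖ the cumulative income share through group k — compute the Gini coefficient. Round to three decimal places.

0.399

Cumulative income shares Yₖ: 0.0360, 0.1230, 0.2530, 0.5910, 1.0000
Σ (Xₖ−Xₖ₋₁)(Yₖ+Yₖ₋₁) = (1/5)(0.0360+0.0000) + (1/5)(0.1230+0.0360) + (1/5)(0.2530+0.1230) + (1/5)(0.5910+0.2530) + (1/5)(1.0000+0.5910)
  = 0.0072 + 0.0318 + 0.0752 + 0.1688 + 0.3182 = 0.6012
G = 1 − 0.6012 = 0.3988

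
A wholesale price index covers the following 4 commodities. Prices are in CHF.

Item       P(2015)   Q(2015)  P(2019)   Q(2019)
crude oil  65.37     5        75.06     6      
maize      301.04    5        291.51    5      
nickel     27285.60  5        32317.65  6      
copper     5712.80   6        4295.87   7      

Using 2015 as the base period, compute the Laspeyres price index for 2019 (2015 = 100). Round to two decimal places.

Laspeyres price index uses base-period quantities as weights.
ΣP(2019)·Q(2015) = 75.06×5 + 291.51×5 + 32317.65×5 + 4295.87×6 = 375.3 + 1457.55 + 161588.25 + 25775.22 = 189196.32
ΣP(2015)·Q(2015) = 65.37×5 + 301.04×5 + 27285.60×5 + 5712.80×6 = 326.85 + 1505.2 + 136428 + 34276.8 = 172536.85
Index = 189196.32 / 172536.85 × 100 = 109.6556

109.66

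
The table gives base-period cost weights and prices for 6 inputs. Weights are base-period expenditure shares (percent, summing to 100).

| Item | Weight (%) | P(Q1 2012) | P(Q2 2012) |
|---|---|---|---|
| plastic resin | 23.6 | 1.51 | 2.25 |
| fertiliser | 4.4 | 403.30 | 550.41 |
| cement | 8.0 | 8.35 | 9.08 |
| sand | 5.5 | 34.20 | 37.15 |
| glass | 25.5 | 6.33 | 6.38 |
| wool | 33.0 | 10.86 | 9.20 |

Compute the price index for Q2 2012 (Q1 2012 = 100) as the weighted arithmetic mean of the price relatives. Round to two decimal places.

plastic resin: 23.6 × (2.25/1.51) = 23.6 × 1.490066 = 35.1656
fertiliser: 4.4 × (550.41/403.30) = 4.4 × 1.364766 = 6.0050
cement: 8.0 × (9.08/8.35) = 8.0 × 1.087425 = 8.6994
sand: 5.5 × (37.15/34.20) = 5.5 × 1.086257 = 5.9744
glass: 25.5 × (6.38/6.33) = 25.5 × 1.007899 = 25.7014
wool: 33.0 × (9.20/10.86) = 33.0 × 0.847145 = 27.9558
Index = Σ wᵢ·(p₁ᵢ/p₀ᵢ) = 35.1656 + 6.0050 + 8.6994 + 5.9744 + 25.7014 + 27.9558 = 109.5016

109.50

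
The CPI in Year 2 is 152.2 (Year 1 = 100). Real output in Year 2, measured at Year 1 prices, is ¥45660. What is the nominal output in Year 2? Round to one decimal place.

Nominal = Real × (Index/100) = 45660 × (152.2/100)
        = 45660 × 1.522 = 69494.5200

69494.5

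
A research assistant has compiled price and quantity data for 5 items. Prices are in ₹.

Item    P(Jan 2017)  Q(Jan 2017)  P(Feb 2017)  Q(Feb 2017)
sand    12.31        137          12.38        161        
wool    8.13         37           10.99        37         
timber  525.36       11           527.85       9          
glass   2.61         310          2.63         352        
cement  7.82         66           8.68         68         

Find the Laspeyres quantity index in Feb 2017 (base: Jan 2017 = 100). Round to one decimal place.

93.1

Laspeyres quantity index uses base-period prices as weights.
ΣP(Jan 2017)·Q(Feb 2017) = 12.31×161 + 8.13×37 + 525.36×9 + 2.61×352 + 7.82×68 = 1981.91 + 300.81 + 4728.24 + 918.72 + 531.76 = 8461.44
ΣP(Jan 2017)·Q(Jan 2017) = 12.31×137 + 8.13×37 + 525.36×11 + 2.61×310 + 7.82×66 = 1686.47 + 300.81 + 5778.96 + 809.1 + 516.12 = 9091.46
Index = 8461.44 / 9091.46 × 100 = 93.0702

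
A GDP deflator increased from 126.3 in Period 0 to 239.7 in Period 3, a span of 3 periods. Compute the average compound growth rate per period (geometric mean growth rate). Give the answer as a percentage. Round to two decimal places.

Growth factor = (239.7/126.3)^(1/3) = (1.897862)^(1/3) = 1.238098
Growth rate = 1.238098 − 1 = 0.238098 = 23.8098%

23.81%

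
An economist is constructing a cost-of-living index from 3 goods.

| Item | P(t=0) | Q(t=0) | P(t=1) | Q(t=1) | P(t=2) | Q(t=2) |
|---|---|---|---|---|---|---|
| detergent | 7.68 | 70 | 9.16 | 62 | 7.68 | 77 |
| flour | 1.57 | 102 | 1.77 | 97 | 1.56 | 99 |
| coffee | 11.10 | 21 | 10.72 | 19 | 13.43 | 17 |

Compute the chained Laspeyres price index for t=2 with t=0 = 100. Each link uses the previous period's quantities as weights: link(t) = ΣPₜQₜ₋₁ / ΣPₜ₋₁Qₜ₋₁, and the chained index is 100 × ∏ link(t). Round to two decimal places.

105.23

Link t=0→t=1:
ΣP(t=1)Q(t=0) = 9.16×70 + 1.77×102 + 10.72×21 = 641.2 + 180.54 + 225.12 = 1046.86
ΣP(t=0)Q(t=0) = 7.68×70 + 1.57×102 + 11.10×21 = 537.6 + 160.14 + 233.1 = 930.84
link = 1046.86/930.84 = 1.124640
Link t=1→t=2:
ΣP(t=2)Q(t=1) = 7.68×62 + 1.56×97 + 13.43×19 = 476.16 + 151.32 + 255.17 = 882.65
ΣP(t=1)Q(t=1) = 9.16×62 + 1.77×97 + 10.72×19 = 567.92 + 171.69 + 203.68 = 943.29
link = 882.65/943.29 = 0.935714
Chained index = 100 × 1.124640 × 0.935714 = 105.2342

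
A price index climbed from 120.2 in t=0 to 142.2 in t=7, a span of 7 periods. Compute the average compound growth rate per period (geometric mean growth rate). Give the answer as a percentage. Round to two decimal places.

2.43%

Growth factor = (142.2/120.2)^(1/7) = (1.183028)^(1/7) = 1.024302
Growth rate = 1.024302 − 1 = 0.024302 = 2.4302%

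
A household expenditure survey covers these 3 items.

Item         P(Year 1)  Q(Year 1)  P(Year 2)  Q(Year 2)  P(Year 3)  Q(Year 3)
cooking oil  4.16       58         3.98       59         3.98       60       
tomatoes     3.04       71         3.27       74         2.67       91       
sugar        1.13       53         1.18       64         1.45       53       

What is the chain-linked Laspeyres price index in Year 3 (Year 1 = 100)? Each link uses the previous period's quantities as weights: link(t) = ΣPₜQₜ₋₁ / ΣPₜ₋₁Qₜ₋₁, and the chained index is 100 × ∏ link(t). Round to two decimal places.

96.66

Link Year 1→Year 2:
ΣP(Year 2)Q(Year 1) = 3.98×58 + 3.27×71 + 1.18×53 = 230.84 + 232.17 + 62.54 = 525.55
ΣP(Year 1)Q(Year 1) = 4.16×58 + 3.04×71 + 1.13×53 = 241.28 + 215.84 + 59.89 = 517.01
link = 525.55/517.01 = 1.016518
Link Year 2→Year 3:
ΣP(Year 3)Q(Year 2) = 3.98×59 + 2.67×74 + 1.45×64 = 234.82 + 197.58 + 92.8 = 525.2
ΣP(Year 2)Q(Year 2) = 3.98×59 + 3.27×74 + 1.18×64 = 234.82 + 241.98 + 75.52 = 552.32
link = 525.2/552.32 = 0.950898
Chained index = 100 × 1.016518 × 0.950898 = 96.6605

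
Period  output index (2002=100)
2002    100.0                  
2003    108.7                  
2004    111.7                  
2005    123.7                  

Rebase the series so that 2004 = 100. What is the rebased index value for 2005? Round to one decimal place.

Rebased(2005) = 123.7 / 111.7 × 100 = 110.7431

110.7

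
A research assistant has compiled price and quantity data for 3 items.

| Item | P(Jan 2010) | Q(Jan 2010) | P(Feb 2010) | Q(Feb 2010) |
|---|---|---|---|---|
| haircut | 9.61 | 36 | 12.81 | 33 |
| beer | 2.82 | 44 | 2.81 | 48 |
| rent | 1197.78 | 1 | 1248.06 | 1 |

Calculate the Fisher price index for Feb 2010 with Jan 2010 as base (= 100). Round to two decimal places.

Laspeyres component (base-period weights):
ΣP(Feb 2010)Q(Jan 2010) = 12.81×36 + 2.81×44 + 1248.06×1 = 461.16 + 123.64 + 1248.06 = 1832.86
ΣP(Jan 2010)Q(Jan 2010) = 9.61×36 + 2.82×44 + 1197.78×1 = 345.96 + 124.08 + 1197.78 = 1667.82
L = 1832.86 / 1667.82 × 100 = 109.8956
Paasche component (current-period weights):
ΣP(Feb 2010)Q(Feb 2010) = 12.81×33 + 2.81×48 + 1248.06×1 = 422.73 + 134.88 + 1248.06 = 1805.67
ΣP(Jan 2010)Q(Feb 2010) = 9.61×33 + 2.82×48 + 1197.78×1 = 317.13 + 135.36 + 1197.78 = 1650.27
P = 1805.67 / 1650.27 × 100 = 109.4166
Fisher = √(L × P) = √(109.8956 × 109.4166) = 109.6558

109.66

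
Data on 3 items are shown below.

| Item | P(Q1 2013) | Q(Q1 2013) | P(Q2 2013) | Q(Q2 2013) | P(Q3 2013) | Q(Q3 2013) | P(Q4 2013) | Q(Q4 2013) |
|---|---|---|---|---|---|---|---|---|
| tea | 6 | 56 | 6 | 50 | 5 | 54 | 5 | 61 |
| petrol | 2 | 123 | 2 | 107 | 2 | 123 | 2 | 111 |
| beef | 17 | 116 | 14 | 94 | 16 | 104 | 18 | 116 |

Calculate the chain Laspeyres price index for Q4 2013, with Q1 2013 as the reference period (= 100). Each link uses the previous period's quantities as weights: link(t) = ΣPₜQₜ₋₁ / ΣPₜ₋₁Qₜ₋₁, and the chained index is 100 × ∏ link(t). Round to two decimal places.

101.75

Link Q1 2013→Q2 2013:
ΣP(Q2 2013)Q(Q1 2013) = 6×56 + 2×123 + 14×116 = 336 + 246 + 1624 = 2206
ΣP(Q1 2013)Q(Q1 2013) = 6×56 + 2×123 + 17×116 = 336 + 246 + 1972 = 2554
link = 2206/2554 = 0.863743
Link Q2 2013→Q3 2013:
ΣP(Q3 2013)Q(Q2 2013) = 5×50 + 2×107 + 16×94 = 250 + 214 + 1504 = 1968
ΣP(Q2 2013)Q(Q2 2013) = 6×50 + 2×107 + 14×94 = 300 + 214 + 1316 = 1830
link = 1968/1830 = 1.075410
Link Q3 2013→Q4 2013:
ΣP(Q4 2013)Q(Q3 2013) = 5×54 + 2×123 + 18×104 = 270 + 246 + 1872 = 2388
ΣP(Q3 2013)Q(Q3 2013) = 5×54 + 2×123 + 16×104 = 270 + 246 + 1664 = 2180
link = 2388/2180 = 1.095413
Chained index = 100 × 0.863743 × 1.075410 × 1.095413 = 101.7505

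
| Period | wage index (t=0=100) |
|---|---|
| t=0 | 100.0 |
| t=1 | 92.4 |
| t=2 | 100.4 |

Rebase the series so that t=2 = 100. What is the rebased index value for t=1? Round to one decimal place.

Rebased(t=1) = 92.4 / 100.4 × 100 = 92.0319

92.0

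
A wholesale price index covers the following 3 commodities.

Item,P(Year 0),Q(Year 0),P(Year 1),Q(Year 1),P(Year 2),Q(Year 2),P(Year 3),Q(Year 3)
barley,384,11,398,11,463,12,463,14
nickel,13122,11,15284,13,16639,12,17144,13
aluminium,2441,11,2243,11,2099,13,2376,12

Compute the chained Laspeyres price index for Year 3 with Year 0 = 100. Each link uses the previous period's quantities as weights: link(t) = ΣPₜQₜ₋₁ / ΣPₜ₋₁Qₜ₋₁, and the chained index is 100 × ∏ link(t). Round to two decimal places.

125.68

Link Year 0→Year 1:
ΣP(Year 1)Q(Year 0) = 398×11 + 15284×11 + 2243×11 = 4378 + 168124 + 24673 = 197175
ΣP(Year 0)Q(Year 0) = 384×11 + 13122×11 + 2441×11 = 4224 + 144342 + 26851 = 175417
link = 197175/175417 = 1.124036
Link Year 1→Year 2:
ΣP(Year 2)Q(Year 1) = 463×11 + 16639×13 + 2099×11 = 5093 + 216307 + 23089 = 244489
ΣP(Year 1)Q(Year 1) = 398×11 + 15284×13 + 2243×11 = 4378 + 198692 + 24673 = 227743
link = 244489/227743 = 1.073530
Link Year 2→Year 3:
ΣP(Year 3)Q(Year 2) = 463×12 + 17144×12 + 2376×13 = 5556 + 205728 + 30888 = 242172
ΣP(Year 2)Q(Year 2) = 463×12 + 16639×12 + 2099×13 = 5556 + 199668 + 27287 = 232511
link = 242172/232511 = 1.041551
Chained index = 100 × 1.124036 × 1.073530 × 1.041551 = 125.6825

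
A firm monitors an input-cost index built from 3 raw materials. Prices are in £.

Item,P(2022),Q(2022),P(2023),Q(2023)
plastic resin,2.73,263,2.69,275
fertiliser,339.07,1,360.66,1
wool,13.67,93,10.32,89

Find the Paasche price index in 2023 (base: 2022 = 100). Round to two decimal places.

87.53

Paasche price index uses current-period quantities as weights.
ΣP(2023)·Q(2023) = 2.69×275 + 360.66×1 + 10.32×89 = 739.75 + 360.66 + 918.48 = 2018.89
ΣP(2022)·Q(2023) = 2.73×275 + 339.07×1 + 13.67×89 = 750.75 + 339.07 + 1216.63 = 2306.45
Index = 2018.89 / 2306.45 × 100 = 87.5324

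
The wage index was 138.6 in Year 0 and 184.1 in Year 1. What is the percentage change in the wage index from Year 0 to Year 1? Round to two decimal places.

32.83%

Change = (184.1 − 138.6) / 138.6 × 100
       = 45.5 / 138.6 × 100 = 32.8283%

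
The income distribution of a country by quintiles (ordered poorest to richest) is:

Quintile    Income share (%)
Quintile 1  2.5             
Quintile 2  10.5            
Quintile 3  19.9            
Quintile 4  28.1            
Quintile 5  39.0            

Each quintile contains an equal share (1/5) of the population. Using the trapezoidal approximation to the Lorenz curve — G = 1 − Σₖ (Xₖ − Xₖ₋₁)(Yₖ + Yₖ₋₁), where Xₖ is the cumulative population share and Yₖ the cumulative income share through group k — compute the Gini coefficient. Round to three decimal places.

0.362

Cumulative income shares Yₖ: 0.0250, 0.1300, 0.3290, 0.6100, 1.0000
Σ (Xₖ−Xₖ₋₁)(Yₖ+Yₖ₋₁) = (1/5)(0.0250+0.0000) + (1/5)(0.1300+0.0250) + (1/5)(0.3290+0.1300) + (1/5)(0.6100+0.3290) + (1/5)(1.0000+0.6100)
  = 0.0050 + 0.0310 + 0.0918 + 0.1878 + 0.3220 = 0.6376
G = 1 − 0.6376 = 0.3624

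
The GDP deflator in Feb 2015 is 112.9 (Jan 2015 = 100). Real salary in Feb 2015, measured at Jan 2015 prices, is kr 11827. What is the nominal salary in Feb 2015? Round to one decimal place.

Nominal = Real × (Index/100) = 11827 × (112.9/100)
        = 11827 × 1.129 = 13352.6830

13352.7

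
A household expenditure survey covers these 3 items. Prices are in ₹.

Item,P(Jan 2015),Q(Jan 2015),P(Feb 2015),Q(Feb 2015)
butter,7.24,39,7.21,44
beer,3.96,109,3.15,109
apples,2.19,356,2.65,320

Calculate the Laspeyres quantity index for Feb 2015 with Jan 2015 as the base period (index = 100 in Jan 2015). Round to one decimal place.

Laspeyres quantity index uses base-period prices as weights.
ΣP(Jan 2015)·Q(Feb 2015) = 7.24×44 + 3.96×109 + 2.19×320 = 318.56 + 431.64 + 700.8 = 1451
ΣP(Jan 2015)·Q(Jan 2015) = 7.24×39 + 3.96×109 + 2.19×356 = 282.36 + 431.64 + 779.64 = 1493.64
Index = 1451 / 1493.64 × 100 = 97.1452

97.1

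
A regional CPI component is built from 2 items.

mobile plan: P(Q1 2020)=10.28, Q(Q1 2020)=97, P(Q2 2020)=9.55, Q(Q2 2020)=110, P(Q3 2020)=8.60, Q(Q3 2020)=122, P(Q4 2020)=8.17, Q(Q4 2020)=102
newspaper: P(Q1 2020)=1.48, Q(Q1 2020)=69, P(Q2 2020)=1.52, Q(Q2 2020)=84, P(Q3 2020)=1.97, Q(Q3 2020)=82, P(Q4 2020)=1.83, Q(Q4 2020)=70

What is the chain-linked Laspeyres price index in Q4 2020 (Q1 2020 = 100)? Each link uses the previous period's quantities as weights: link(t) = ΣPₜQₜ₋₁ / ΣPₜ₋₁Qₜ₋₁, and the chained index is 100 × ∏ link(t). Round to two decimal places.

Link Q1 2020→Q2 2020:
ΣP(Q2 2020)Q(Q1 2020) = 9.55×97 + 1.52×69 = 926.35 + 104.88 = 1031.23
ΣP(Q1 2020)Q(Q1 2020) = 10.28×97 + 1.48×69 = 997.16 + 102.12 = 1099.28
link = 1031.23/1099.28 = 0.938096
Link Q2 2020→Q3 2020:
ΣP(Q3 2020)Q(Q2 2020) = 8.60×110 + 1.97×84 = 946 + 165.48 = 1111.48
ΣP(Q2 2020)Q(Q2 2020) = 9.55×110 + 1.52×84 = 1050.5 + 127.68 = 1178.18
link = 1111.48/1178.18 = 0.943387
Link Q3 2020→Q4 2020:
ΣP(Q4 2020)Q(Q3 2020) = 8.17×122 + 1.83×82 = 996.74 + 150.06 = 1146.8
ΣP(Q3 2020)Q(Q3 2020) = 8.60×122 + 1.97×82 = 1049.2 + 161.54 = 1210.74
link = 1146.8/1210.74 = 0.947189
Chained index = 100 × 0.938096 × 0.943387 × 0.947189 = 83.8251

83.83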